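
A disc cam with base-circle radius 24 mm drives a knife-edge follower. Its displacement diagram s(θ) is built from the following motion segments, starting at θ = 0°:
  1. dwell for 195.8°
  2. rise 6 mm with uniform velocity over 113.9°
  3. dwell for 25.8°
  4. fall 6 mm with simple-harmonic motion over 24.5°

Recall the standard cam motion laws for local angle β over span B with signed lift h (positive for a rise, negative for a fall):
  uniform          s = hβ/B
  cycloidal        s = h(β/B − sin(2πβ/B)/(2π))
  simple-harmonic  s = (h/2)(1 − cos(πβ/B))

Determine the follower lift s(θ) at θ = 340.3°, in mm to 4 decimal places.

seg 1 [0°–195.8°] dwell: s stays 0.0000
seg 2 [195.8°–309.7°] uniform, h=6: full span → s += 6 → s = 6.0000
seg 3 [309.7°–335.5°] dwell: s stays 6.0000
seg 4 [335.5°–360°] simple-harmonic, h=-6: θ=340.3° here. β=4.8, B=24.5. -6/2·(1 − cos(π·0.1959)) = -0.5505 → s = 5.4495

5.4495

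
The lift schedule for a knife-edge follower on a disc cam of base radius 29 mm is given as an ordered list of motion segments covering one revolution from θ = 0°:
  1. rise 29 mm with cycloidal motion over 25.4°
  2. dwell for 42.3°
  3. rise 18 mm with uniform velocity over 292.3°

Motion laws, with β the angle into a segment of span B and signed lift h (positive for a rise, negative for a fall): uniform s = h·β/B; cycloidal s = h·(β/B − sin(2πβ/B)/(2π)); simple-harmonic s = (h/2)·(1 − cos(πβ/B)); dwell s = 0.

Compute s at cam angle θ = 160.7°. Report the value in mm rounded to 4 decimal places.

seg 1 [0°–25.4°] cycloidal, h=29: full span → s += 29 → s = 29.0000
seg 2 [25.4°–67.7°] dwell: s stays 29.0000
seg 3 [67.7°–360°] uniform, h=18: θ=160.7° here. β=93, B=292.3. 18·93/292.3 = 5.7270 → s = 34.7270

34.7270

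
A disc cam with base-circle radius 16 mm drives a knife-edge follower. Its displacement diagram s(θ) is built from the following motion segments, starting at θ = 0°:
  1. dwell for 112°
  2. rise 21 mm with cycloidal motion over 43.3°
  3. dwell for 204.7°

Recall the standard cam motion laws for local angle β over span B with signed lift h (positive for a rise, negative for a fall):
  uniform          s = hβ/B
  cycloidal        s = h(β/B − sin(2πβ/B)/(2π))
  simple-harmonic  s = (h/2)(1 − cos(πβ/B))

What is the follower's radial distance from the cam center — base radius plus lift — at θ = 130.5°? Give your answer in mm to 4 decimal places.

seg 1 [0°–112°] dwell: s stays 0.0000
seg 2 [112°–155.3°] cycloidal, h=21: θ=130.5° here. β=18.5, B=43.3. 21·(0.4273 − sin(2π·0.4273)/(2π)) = 7.4972 → s = 7.4972
radial distance = base radius + s = 16 + 7.4972 = 23.4972

23.4972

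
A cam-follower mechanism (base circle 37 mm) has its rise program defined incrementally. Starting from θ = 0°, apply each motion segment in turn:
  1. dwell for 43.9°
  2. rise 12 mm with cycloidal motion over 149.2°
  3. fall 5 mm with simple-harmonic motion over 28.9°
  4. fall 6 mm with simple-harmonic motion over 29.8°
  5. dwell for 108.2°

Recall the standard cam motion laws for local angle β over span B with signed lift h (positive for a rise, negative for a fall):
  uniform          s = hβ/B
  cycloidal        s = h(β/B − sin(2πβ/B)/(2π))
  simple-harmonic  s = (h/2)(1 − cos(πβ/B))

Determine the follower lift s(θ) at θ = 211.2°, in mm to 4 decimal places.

seg 1 [0°–43.9°] dwell: s stays 0.0000
seg 2 [43.9°–193.1°] cycloidal, h=12: full span → s += 12 → s = 12.0000
seg 3 [193.1°–222°] simple-harmonic, h=-5: θ=211.2° here. β=18.1, B=28.9. -5/2·(1 − cos(π·0.6263)) = -3.4661 → s = 8.5339

8.5339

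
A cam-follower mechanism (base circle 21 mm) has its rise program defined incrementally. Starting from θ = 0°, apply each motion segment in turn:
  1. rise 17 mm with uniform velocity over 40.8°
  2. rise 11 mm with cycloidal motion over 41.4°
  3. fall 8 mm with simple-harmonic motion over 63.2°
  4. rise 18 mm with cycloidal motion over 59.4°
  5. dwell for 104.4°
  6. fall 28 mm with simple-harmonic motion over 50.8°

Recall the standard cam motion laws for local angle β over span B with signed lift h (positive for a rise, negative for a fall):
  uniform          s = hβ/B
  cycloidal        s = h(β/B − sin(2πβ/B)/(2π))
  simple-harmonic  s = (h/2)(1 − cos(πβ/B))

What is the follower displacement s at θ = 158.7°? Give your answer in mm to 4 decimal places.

seg 1 [0°–40.8°] uniform, h=17: full span → s += 17 → s = 17.0000
seg 2 [40.8°–82.2°] cycloidal, h=11: full span → s += 11 → s = 28.0000
seg 3 [82.2°–145.4°] simple-harmonic, h=-8: full span → s += -8 → s = 20.0000
seg 4 [145.4°–204.8°] cycloidal, h=18: θ=158.7° here. β=13.3, B=59.4. 18·(0.2239 − sin(2π·0.2239)/(2π)) = 1.2039 → s = 21.2039

21.2039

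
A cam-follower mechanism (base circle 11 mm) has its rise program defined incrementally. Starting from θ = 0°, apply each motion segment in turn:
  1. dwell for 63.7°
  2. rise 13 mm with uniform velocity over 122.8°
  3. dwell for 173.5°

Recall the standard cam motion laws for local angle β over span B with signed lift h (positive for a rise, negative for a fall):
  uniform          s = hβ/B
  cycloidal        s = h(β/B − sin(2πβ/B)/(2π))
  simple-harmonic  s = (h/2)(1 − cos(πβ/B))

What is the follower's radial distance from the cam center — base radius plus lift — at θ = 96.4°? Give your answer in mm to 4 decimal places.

seg 1 [0°–63.7°] dwell: s stays 0.0000
seg 2 [63.7°–186.5°] uniform, h=13: θ=96.4° here. β=32.7, B=122.8. 13·32.7/122.8 = 3.4617 → s = 3.4617
radial distance = base radius + s = 11 + 3.4617 = 14.4617

14.4617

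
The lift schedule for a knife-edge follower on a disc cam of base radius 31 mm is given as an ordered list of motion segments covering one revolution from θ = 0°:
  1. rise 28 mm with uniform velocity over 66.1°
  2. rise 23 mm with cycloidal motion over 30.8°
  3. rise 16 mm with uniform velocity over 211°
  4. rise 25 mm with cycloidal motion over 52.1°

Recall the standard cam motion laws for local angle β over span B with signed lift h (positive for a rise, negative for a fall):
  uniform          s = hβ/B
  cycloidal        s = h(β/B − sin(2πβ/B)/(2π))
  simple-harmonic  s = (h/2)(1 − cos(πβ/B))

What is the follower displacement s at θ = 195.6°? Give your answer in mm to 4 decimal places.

seg 1 [0°–66.1°] uniform, h=28: full span → s += 28 → s = 28.0000
seg 2 [66.1°–96.9°] cycloidal, h=23: full span → s += 23 → s = 51.0000
seg 3 [96.9°–307.9°] uniform, h=16: θ=195.6° here. β=98.7, B=211. 16·98.7/211 = 7.4844 → s = 58.4844

58.4844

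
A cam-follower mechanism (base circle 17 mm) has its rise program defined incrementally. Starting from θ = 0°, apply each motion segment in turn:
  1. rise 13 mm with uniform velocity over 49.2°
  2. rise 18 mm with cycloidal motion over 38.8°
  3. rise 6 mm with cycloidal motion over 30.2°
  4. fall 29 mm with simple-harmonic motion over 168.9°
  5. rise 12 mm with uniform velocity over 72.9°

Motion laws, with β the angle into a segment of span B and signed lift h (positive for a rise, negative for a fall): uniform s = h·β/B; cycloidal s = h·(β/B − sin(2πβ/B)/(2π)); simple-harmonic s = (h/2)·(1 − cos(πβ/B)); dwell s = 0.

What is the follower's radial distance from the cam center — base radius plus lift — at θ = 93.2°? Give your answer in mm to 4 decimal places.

seg 1 [0°–49.2°] uniform, h=13: full span → s += 13 → s = 13.0000
seg 2 [49.2°–88°] cycloidal, h=18: full span → s += 18 → s = 31.0000
seg 3 [88°–118.2°] cycloidal, h=6: θ=93.2° here. β=5.2, B=30.2. 6·(0.1722 − sin(2π·0.1722)/(2π)) = 0.1901 → s = 31.1901
radial distance = base radius + s = 17 + 31.1901 = 48.1901

48.1901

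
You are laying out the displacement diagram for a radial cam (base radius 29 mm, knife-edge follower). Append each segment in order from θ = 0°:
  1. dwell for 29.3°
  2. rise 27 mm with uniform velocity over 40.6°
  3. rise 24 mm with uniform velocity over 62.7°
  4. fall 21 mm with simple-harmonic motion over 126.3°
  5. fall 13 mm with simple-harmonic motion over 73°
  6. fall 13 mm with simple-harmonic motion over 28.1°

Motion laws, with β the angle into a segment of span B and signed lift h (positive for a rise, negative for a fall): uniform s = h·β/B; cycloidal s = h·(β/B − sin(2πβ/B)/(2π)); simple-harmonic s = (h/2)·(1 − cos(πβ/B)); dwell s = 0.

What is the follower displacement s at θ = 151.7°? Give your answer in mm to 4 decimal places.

seg 1 [0°–29.3°] dwell: s stays 0.0000
seg 2 [29.3°–69.9°] uniform, h=27: full span → s += 27 → s = 27.0000
seg 3 [69.9°–132.6°] uniform, h=24: full span → s += 24 → s = 51.0000
seg 4 [132.6°–258.9°] simple-harmonic, h=-21: θ=151.7° here. β=19.1, B=126.3. -21/2·(1 − cos(π·0.1512)) = -1.1629 → s = 49.8371

49.8371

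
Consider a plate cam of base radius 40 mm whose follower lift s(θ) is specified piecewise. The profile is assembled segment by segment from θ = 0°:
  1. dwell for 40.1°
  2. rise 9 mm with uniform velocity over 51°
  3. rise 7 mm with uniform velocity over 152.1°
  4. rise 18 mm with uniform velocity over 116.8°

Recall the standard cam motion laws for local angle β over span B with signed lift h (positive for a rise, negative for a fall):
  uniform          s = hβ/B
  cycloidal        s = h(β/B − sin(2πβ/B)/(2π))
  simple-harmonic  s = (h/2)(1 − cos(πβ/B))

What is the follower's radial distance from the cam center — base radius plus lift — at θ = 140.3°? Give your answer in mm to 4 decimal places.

seg 1 [0°–40.1°] dwell: s stays 0.0000
seg 2 [40.1°–91.1°] uniform, h=9: full span → s += 9 → s = 9.0000
seg 3 [91.1°–243.2°] uniform, h=7: θ=140.3° here. β=49.2, B=152.1. 7·49.2/152.1 = 2.2643 → s = 11.2643
radial distance = base radius + s = 40 + 11.2643 = 51.2643

51.2643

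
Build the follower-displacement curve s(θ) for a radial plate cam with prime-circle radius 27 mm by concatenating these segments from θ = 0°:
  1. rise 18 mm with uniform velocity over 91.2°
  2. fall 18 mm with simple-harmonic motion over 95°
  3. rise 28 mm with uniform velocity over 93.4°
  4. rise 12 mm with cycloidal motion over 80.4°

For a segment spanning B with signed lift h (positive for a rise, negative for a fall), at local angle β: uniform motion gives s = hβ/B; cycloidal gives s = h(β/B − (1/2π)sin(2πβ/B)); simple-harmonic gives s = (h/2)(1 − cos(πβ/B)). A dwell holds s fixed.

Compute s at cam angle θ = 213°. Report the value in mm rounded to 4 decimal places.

seg 1 [0°–91.2°] uniform, h=18: full span → s += 18 → s = 18.0000
seg 2 [91.2°–186.2°] simple-harmonic, h=-18: full span → s += -18 → s = 0.0000
seg 3 [186.2°–279.6°] uniform, h=28: θ=213° here. β=26.8, B=93.4. 28·26.8/93.4 = 8.0343 → s = 8.0343

8.0343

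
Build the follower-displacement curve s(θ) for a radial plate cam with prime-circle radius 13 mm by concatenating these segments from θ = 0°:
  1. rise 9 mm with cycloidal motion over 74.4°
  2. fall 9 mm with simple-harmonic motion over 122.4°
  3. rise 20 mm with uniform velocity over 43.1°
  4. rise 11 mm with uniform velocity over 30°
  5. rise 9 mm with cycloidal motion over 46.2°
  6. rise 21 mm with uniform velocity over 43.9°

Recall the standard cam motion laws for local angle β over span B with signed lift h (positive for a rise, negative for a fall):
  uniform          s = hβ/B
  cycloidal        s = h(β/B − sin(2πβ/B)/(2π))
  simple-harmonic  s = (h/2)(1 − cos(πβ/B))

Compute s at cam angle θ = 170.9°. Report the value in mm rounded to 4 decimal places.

seg 1 [0°–74.4°] cycloidal, h=9: full span → s += 9 → s = 9.0000
seg 2 [74.4°–196.8°] simple-harmonic, h=-9: θ=170.9° here. β=96.5, B=122.4. -9/2·(1 − cos(π·0.7884)) = -8.0418 → s = 0.9582

0.9582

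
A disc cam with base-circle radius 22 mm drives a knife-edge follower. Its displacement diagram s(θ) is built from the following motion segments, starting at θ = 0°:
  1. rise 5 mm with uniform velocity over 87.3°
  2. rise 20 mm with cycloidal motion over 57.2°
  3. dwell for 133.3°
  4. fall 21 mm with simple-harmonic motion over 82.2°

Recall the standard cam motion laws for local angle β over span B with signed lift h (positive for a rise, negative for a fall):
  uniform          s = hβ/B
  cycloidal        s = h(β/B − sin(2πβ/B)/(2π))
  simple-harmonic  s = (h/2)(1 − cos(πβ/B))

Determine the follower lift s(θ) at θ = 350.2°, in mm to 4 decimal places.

seg 1 [0°–87.3°] uniform, h=5: full span → s += 5 → s = 5.0000
seg 2 [87.3°–144.5°] cycloidal, h=20: full span → s += 20 → s = 25.0000
seg 3 [144.5°–277.8°] dwell: s stays 25.0000
seg 4 [277.8°–360°] simple-harmonic, h=-21: θ=350.2° here. β=72.4, B=82.2. -21/2·(1 − cos(π·0.8808)) = -20.2721 → s = 4.7279

4.7279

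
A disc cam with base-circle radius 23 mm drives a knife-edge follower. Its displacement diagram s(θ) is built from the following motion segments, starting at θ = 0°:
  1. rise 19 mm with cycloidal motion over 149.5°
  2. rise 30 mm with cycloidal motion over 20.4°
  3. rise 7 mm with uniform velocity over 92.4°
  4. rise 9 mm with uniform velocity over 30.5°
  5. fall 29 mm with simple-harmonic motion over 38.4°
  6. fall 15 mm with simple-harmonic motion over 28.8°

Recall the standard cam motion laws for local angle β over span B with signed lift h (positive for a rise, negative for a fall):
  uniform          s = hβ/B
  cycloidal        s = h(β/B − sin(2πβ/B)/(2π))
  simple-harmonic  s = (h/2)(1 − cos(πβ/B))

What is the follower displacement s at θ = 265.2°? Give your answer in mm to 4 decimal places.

seg 1 [0°–149.5°] cycloidal, h=19: full span → s += 19 → s = 19.0000
seg 2 [149.5°–169.9°] cycloidal, h=30: full span → s += 30 → s = 49.0000
seg 3 [169.9°–262.3°] uniform, h=7: full span → s += 7 → s = 56.0000
seg 4 [262.3°–292.8°] uniform, h=9: θ=265.2° here. β=2.9, B=30.5. 9·2.9/30.5 = 0.8557 → s = 56.8557

56.8557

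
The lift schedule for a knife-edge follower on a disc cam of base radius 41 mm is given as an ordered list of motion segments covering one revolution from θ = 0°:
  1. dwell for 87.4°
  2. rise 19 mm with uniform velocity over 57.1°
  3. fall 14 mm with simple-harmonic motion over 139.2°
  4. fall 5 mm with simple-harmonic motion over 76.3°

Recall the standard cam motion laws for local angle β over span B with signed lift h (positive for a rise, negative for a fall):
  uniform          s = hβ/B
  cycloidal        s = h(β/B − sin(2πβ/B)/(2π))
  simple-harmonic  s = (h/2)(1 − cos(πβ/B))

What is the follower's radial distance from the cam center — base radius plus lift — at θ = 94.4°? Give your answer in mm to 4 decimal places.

seg 1 [0°–87.4°] dwell: s stays 0.0000
seg 2 [87.4°–144.5°] uniform, h=19: θ=94.4° here. β=7, B=57.1. 19·7/57.1 = 2.3292 → s = 2.3292
radial distance = base radius + s = 41 + 2.3292 = 43.3292

43.3292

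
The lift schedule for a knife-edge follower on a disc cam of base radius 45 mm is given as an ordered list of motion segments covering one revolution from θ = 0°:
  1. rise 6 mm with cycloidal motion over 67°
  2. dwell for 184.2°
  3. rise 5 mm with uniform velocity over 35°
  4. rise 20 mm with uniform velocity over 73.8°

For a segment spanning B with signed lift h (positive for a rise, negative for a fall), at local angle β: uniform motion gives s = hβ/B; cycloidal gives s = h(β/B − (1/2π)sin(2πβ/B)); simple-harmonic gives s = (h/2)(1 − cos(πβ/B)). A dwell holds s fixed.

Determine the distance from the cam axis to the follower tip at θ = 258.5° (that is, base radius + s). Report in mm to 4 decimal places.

seg 1 [0°–67°] cycloidal, h=6: full span → s += 6 → s = 6.0000
seg 2 [67°–251.2°] dwell: s stays 6.0000
seg 3 [251.2°–286.2°] uniform, h=5: θ=258.5° here. β=7.3, B=35. 5·7.3/35 = 1.0429 → s = 7.0429
radial distance = base radius + s = 45 + 7.0429 = 52.0429

52.0429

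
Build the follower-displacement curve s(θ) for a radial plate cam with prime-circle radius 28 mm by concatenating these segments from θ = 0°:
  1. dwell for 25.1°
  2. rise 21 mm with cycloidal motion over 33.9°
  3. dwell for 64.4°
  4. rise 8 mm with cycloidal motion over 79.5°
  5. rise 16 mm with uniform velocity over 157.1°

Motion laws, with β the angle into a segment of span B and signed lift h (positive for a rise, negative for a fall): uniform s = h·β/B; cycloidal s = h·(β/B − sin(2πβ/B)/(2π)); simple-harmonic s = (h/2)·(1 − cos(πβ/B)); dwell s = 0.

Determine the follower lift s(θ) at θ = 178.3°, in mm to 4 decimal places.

seg 1 [0°–25.1°] dwell: s stays 0.0000
seg 2 [25.1°–59°] cycloidal, h=21: full span → s += 21 → s = 21.0000
seg 3 [59°–123.4°] dwell: s stays 21.0000
seg 4 [123.4°–202.9°] cycloidal, h=8: θ=178.3° here. β=54.9, B=79.5. 8·(0.6906 − sin(2π·0.6906)/(2π)) = 6.7100 → s = 27.7100

27.7100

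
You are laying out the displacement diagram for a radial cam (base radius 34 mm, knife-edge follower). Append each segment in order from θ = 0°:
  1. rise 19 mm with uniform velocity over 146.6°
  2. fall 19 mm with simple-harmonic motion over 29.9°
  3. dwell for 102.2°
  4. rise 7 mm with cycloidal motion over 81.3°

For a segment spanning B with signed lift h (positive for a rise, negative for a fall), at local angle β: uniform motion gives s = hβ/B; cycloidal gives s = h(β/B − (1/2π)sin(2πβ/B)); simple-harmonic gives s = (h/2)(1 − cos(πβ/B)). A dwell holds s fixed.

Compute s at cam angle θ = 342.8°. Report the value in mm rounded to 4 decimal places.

seg 1 [0°–146.6°] uniform, h=19: full span → s += 19 → s = 19.0000
seg 2 [146.6°–176.5°] simple-harmonic, h=-19: full span → s += -19 → s = 0.0000
seg 3 [176.5°–278.7°] dwell: s stays 0.0000
seg 4 [278.7°–360°] cycloidal, h=7: θ=342.8° here. β=64.1, B=81.3. 7·(0.7884 − sin(2π·0.7884)/(2π)) = 6.6008 → s = 6.6008

6.6008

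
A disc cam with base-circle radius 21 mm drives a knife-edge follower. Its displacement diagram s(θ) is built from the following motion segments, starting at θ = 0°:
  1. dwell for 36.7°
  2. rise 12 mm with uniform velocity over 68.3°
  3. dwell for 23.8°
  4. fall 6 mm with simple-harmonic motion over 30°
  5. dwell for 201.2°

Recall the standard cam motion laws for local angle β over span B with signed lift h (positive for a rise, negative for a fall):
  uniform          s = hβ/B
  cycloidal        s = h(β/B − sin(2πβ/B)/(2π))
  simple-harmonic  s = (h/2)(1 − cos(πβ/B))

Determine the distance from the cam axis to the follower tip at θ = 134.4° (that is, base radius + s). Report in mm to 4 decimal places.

seg 1 [0°–36.7°] dwell: s stays 0.0000
seg 2 [36.7°–105°] uniform, h=12: full span → s += 12 → s = 12.0000
seg 3 [105°–128.8°] dwell: s stays 12.0000
seg 4 [128.8°–158.8°] simple-harmonic, h=-6: θ=134.4° here. β=5.6, B=30. -6/2·(1 − cos(π·0.1867)) = -0.5012 → s = 11.4988
radial distance = base radius + s = 21 + 11.4988 = 32.4988

32.4988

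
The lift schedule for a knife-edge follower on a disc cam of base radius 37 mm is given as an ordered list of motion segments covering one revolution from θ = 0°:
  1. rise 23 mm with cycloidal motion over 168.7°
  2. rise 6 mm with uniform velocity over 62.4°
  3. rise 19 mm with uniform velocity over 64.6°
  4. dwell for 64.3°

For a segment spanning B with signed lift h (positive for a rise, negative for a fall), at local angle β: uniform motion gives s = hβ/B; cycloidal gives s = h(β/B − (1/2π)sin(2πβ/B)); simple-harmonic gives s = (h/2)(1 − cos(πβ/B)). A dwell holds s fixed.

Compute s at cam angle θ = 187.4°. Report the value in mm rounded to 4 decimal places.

seg 1 [0°–168.7°] cycloidal, h=23: full span → s += 23 → s = 23.0000
seg 2 [168.7°–231.1°] uniform, h=6: θ=187.4° here. β=18.7, B=62.4. 6·18.7/62.4 = 1.7981 → s = 24.7981

24.7981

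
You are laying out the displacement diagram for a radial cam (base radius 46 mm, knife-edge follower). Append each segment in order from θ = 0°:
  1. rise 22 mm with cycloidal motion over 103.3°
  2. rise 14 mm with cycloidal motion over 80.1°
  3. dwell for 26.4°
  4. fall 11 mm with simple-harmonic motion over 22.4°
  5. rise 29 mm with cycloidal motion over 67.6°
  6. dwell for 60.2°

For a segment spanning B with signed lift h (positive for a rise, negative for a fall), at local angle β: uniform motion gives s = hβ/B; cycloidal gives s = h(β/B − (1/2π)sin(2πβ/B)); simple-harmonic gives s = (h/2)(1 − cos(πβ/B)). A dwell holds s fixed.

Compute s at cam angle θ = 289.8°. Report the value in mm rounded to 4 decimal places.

seg 1 [0°–103.3°] cycloidal, h=22: full span → s += 22 → s = 22.0000
seg 2 [103.3°–183.4°] cycloidal, h=14: full span → s += 14 → s = 36.0000
seg 3 [183.4°–209.8°] dwell: s stays 36.0000
seg 4 [209.8°–232.2°] simple-harmonic, h=-11: full span → s += -11 → s = 25.0000
seg 5 [232.2°–299.8°] cycloidal, h=29: θ=289.8° here. β=57.6, B=67.6. 29·(0.8521 − sin(2π·0.8521)/(2π)) = 28.4085 → s = 53.4085

53.4085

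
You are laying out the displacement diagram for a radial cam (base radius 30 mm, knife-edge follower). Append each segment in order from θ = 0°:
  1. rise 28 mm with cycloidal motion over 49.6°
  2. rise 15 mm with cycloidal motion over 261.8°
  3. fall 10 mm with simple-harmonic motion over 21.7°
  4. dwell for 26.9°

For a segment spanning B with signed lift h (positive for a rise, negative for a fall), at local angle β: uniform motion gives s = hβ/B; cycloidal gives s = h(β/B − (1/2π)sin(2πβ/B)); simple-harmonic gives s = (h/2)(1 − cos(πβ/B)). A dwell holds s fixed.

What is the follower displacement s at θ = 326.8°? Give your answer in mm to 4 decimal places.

seg 1 [0°–49.6°] cycloidal, h=28: full span → s += 28 → s = 28.0000
seg 2 [49.6°–311.4°] cycloidal, h=15: full span → s += 15 → s = 43.0000
seg 3 [311.4°–333.1°] simple-harmonic, h=-10: θ=326.8° here. β=15.4, B=21.7. -10/2·(1 − cos(π·0.7097)) = -8.0605 → s = 34.9395

34.9395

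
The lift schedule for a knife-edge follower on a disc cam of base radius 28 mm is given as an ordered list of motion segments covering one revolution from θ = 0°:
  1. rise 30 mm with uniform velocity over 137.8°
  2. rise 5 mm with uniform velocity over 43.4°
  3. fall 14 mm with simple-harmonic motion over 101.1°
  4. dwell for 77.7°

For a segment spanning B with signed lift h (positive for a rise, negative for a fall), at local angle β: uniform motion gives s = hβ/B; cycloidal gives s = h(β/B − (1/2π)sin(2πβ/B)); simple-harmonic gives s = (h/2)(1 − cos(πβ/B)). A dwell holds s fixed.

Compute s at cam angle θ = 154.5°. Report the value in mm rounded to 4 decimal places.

seg 1 [0°–137.8°] uniform, h=30: full span → s += 30 → s = 30.0000
seg 2 [137.8°–181.2°] uniform, h=5: θ=154.5° here. β=16.7, B=43.4. 5·16.7/43.4 = 1.9240 → s = 31.9240

31.9240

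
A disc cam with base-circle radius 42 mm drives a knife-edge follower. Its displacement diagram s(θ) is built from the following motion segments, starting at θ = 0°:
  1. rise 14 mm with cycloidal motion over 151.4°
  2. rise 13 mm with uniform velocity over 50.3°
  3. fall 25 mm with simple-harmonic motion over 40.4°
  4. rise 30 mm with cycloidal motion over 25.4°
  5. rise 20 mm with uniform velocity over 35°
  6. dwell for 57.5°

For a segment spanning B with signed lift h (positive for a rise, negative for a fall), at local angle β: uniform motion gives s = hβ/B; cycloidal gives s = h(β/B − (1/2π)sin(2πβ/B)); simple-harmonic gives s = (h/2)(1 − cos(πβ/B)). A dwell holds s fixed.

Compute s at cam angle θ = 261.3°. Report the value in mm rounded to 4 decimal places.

seg 1 [0°–151.4°] cycloidal, h=14: full span → s += 14 → s = 14.0000
seg 2 [151.4°–201.7°] uniform, h=13: full span → s += 13 → s = 27.0000
seg 3 [201.7°–242.1°] simple-harmonic, h=-25: full span → s += -25 → s = 2.0000
seg 4 [242.1°–267.5°] cycloidal, h=30: θ=261.3° here. β=19.2, B=25.4. 30·(0.7559 − sin(2π·0.7559)/(2π)) = 27.4485 → s = 29.4485

29.4485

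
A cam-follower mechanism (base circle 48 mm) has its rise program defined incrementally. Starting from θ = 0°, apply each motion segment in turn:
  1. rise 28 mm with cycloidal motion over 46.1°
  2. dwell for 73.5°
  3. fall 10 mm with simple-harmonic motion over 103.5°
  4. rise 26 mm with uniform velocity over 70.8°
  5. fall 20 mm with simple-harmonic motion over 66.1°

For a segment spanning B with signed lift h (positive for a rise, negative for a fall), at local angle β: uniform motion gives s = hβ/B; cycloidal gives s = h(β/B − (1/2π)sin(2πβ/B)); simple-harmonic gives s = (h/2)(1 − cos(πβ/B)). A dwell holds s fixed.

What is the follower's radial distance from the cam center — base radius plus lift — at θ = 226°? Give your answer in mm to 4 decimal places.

seg 1 [0°–46.1°] cycloidal, h=28: full span → s += 28 → s = 28.0000
seg 2 [46.1°–119.6°] dwell: s stays 28.0000
seg 3 [119.6°–223.1°] simple-harmonic, h=-10: full span → s += -10 → s = 18.0000
seg 4 [223.1°–293.9°] uniform, h=26: θ=226° here. β=2.9, B=70.8. 26·2.9/70.8 = 1.0650 → s = 19.0650
radial distance = base radius + s = 48 + 19.0650 = 67.0650

67.0650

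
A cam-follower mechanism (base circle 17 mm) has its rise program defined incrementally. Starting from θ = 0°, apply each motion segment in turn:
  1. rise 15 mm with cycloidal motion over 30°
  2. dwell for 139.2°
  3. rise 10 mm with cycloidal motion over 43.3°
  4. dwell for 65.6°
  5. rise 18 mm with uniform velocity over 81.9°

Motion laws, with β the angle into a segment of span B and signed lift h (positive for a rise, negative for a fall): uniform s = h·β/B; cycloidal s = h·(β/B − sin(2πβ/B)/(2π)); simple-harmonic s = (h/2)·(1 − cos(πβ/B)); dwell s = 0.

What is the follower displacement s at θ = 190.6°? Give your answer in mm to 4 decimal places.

seg 1 [0°–30°] cycloidal, h=15: full span → s += 15 → s = 15.0000
seg 2 [30°–169.2°] dwell: s stays 15.0000
seg 3 [169.2°–212.5°] cycloidal, h=10: θ=190.6° here. β=21.4, B=43.3. 10·(0.4942 − sin(2π·0.4942)/(2π)) = 4.8845 → s = 19.8845

19.8845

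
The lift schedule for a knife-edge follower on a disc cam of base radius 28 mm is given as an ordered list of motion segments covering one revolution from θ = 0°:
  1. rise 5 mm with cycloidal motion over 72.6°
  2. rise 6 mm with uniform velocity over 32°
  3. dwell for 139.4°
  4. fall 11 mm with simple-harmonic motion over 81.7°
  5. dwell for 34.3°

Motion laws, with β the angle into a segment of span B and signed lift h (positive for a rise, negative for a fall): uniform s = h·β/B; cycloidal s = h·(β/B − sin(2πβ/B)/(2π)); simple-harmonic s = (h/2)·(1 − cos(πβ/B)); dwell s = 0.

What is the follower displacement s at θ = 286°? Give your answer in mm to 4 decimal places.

seg 1 [0°–72.6°] cycloidal, h=5: full span → s += 5 → s = 5.0000
seg 2 [72.6°–104.6°] uniform, h=6: full span → s += 6 → s = 11.0000
seg 3 [104.6°–244°] dwell: s stays 11.0000
seg 4 [244°–325.7°] simple-harmonic, h=-11: θ=286° here. β=42, B=81.7. -11/2·(1 − cos(π·0.5141)) = -5.7431 → s = 5.2569

5.2569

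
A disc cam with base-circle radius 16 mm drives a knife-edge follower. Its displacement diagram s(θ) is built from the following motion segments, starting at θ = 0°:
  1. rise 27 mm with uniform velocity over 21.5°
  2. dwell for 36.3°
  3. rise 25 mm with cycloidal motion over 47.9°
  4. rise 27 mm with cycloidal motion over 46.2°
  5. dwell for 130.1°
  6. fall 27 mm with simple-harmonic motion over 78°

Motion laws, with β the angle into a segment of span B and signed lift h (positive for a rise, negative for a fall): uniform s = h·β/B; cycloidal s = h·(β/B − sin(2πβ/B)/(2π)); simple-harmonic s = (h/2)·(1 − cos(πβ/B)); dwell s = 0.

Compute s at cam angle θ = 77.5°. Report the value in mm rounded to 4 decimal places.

seg 1 [0°–21.5°] uniform, h=27: full span → s += 27 → s = 27.0000
seg 2 [21.5°–57.8°] dwell: s stays 27.0000
seg 3 [57.8°–105.7°] cycloidal, h=25: θ=77.5° here. β=19.7, B=47.9. 25·(0.4113 − sin(2π·0.4113)/(2π)) = 8.1768 → s = 35.1768

35.1768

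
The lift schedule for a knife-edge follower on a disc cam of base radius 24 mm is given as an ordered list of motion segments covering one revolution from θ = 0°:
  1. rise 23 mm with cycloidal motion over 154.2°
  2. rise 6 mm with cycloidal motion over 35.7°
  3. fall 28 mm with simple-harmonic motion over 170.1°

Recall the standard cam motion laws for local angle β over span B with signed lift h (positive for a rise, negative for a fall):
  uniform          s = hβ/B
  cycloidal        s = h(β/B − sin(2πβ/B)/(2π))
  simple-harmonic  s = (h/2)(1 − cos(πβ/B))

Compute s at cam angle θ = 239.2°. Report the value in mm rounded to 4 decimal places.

seg 1 [0°–154.2°] cycloidal, h=23: full span → s += 23 → s = 23.0000
seg 2 [154.2°–189.9°] cycloidal, h=6: full span → s += 6 → s = 29.0000
seg 3 [189.9°–360°] simple-harmonic, h=-28: θ=239.2° here. β=49.3, B=170.1. -28/2·(1 − cos(π·0.2898)) = -5.4134 → s = 23.5866

23.5866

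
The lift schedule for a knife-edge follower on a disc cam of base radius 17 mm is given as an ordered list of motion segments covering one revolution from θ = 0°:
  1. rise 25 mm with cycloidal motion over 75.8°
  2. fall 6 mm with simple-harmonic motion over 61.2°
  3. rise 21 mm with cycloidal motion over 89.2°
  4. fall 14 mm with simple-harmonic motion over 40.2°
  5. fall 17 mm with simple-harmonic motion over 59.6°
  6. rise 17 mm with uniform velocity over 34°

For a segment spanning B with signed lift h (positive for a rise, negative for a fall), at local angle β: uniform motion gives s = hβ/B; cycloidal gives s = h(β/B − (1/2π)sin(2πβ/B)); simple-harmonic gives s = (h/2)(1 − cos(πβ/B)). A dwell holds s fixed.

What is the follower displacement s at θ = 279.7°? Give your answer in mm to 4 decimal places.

seg 1 [0°–75.8°] cycloidal, h=25: full span → s += 25 → s = 25.0000
seg 2 [75.8°–137°] simple-harmonic, h=-6: full span → s += -6 → s = 19.0000
seg 3 [137°–226.2°] cycloidal, h=21: full span → s += 21 → s = 40.0000
seg 4 [226.2°–266.4°] simple-harmonic, h=-14: full span → s += -14 → s = 26.0000
seg 5 [266.4°–326°] simple-harmonic, h=-17: θ=279.7° here. β=13.3, B=59.6. -17/2·(1 − cos(π·0.2232)) = -2.0047 → s = 23.9953

23.9953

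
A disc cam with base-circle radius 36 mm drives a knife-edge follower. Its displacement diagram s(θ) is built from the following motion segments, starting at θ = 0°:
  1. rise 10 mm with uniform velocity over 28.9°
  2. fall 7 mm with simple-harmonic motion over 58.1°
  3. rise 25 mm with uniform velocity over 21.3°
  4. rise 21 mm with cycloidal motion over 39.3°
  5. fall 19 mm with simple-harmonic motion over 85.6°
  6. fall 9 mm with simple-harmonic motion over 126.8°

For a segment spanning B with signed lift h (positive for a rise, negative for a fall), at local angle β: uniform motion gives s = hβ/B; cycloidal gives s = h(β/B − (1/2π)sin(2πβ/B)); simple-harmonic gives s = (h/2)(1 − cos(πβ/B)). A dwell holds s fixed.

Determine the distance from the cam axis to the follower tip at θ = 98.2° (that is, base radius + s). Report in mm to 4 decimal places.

seg 1 [0°–28.9°] uniform, h=10: full span → s += 10 → s = 10.0000
seg 2 [28.9°–87°] simple-harmonic, h=-7: full span → s += -7 → s = 3.0000
seg 3 [87°–108.3°] uniform, h=25: θ=98.2° here. β=11.2, B=21.3. 25·11.2/21.3 = 13.1455 → s = 16.1455
radial distance = base radius + s = 36 + 16.1455 = 52.1455

52.1455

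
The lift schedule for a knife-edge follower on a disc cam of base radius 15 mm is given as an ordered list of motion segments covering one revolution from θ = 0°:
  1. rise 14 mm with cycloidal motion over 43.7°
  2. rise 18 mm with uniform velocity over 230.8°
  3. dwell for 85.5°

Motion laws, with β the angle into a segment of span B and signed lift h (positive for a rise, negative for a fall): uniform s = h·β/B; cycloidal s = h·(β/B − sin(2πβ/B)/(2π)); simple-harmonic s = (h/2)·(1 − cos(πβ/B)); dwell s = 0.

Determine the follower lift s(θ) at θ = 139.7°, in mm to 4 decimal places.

seg 1 [0°–43.7°] cycloidal, h=14: full span → s += 14 → s = 14.0000
seg 2 [43.7°–274.5°] uniform, h=18: θ=139.7° here. β=96, B=230.8. 18·96/230.8 = 7.4870 → s = 21.4870

21.4870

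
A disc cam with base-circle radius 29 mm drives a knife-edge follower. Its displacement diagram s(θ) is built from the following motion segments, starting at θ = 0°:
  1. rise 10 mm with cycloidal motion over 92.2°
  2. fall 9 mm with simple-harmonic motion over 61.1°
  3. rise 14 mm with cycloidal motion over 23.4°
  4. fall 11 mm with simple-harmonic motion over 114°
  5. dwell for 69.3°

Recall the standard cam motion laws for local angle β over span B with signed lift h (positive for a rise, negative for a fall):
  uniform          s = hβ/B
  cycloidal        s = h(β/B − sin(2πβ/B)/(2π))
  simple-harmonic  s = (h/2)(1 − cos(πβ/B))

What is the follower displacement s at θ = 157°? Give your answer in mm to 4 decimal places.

seg 1 [0°–92.2°] cycloidal, h=10: full span → s += 10 → s = 10.0000
seg 2 [92.2°–153.3°] simple-harmonic, h=-9: full span → s += -9 → s = 1.0000
seg 3 [153.3°–176.7°] cycloidal, h=14: θ=157° here. β=3.7, B=23.4. 14·(0.1581 − sin(2π·0.1581)/(2π)) = 0.3466 → s = 1.3466

1.3466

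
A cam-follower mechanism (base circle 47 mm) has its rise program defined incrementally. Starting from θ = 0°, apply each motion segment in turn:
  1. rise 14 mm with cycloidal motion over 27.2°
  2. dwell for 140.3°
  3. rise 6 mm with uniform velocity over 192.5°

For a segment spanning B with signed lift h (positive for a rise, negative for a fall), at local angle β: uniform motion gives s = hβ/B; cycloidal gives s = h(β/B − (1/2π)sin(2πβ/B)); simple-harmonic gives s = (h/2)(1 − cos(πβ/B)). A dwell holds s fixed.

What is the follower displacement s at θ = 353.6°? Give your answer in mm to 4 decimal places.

seg 1 [0°–27.2°] cycloidal, h=14: full span → s += 14 → s = 14.0000
seg 2 [27.2°–167.5°] dwell: s stays 14.0000
seg 3 [167.5°–360°] uniform, h=6: θ=353.6° here. β=186.1, B=192.5. 6·186.1/192.5 = 5.8005 → s = 19.8005

19.8005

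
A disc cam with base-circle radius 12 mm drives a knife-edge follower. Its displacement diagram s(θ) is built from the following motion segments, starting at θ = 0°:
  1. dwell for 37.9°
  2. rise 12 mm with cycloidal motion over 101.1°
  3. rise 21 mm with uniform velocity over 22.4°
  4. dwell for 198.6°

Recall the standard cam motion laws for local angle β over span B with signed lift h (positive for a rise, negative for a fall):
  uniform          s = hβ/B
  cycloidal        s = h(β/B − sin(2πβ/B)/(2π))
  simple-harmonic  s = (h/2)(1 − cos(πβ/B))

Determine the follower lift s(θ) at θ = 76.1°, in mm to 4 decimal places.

seg 1 [0°–37.9°] dwell: s stays 0.0000
seg 2 [37.9°–139°] cycloidal, h=12: θ=76.1° here. β=38.2, B=101.1. 12·(0.3778 − sin(2π·0.3778)/(2π)) = 3.2080 → s = 3.2080

3.2080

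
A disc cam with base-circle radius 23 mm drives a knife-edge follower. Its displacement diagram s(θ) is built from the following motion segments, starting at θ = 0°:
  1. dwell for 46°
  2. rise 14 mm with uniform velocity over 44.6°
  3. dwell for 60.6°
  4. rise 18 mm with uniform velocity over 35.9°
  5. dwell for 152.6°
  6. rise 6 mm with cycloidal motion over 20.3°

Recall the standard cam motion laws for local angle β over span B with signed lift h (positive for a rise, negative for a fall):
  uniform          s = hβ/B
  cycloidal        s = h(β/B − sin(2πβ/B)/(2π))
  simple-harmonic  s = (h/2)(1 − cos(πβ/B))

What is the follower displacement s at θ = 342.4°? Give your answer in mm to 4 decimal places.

seg 1 [0°–46°] dwell: s stays 0.0000
seg 2 [46°–90.6°] uniform, h=14: full span → s += 14 → s = 14.0000
seg 3 [90.6°–151.2°] dwell: s stays 14.0000
seg 4 [151.2°–187.1°] uniform, h=18: full span → s += 18 → s = 32.0000
seg 5 [187.1°–339.7°] dwell: s stays 32.0000
seg 6 [339.7°–360°] cycloidal, h=6: θ=342.4° here. β=2.7, B=20.3. 6·(0.1330 − sin(2π·0.1330)/(2π)) = 0.0897 → s = 32.0897

32.0897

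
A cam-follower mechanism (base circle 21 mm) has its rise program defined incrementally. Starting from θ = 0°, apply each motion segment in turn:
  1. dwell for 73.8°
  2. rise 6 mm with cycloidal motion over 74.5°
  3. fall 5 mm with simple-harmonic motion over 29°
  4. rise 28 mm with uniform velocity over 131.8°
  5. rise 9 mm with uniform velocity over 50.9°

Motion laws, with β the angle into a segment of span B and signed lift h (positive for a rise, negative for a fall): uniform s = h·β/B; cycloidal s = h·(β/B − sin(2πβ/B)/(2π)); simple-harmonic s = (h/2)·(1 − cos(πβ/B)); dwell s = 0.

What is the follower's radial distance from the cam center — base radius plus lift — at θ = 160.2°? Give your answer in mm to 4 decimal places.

seg 1 [0°–73.8°] dwell: s stays 0.0000
seg 2 [73.8°–148.3°] cycloidal, h=6: full span → s += 6 → s = 6.0000
seg 3 [148.3°–177.3°] simple-harmonic, h=-5: θ=160.2° here. β=11.9, B=29. -5/2·(1 − cos(π·0.4103)) = -1.8051 → s = 4.1949
radial distance = base radius + s = 21 + 4.1949 = 25.1949

25.1949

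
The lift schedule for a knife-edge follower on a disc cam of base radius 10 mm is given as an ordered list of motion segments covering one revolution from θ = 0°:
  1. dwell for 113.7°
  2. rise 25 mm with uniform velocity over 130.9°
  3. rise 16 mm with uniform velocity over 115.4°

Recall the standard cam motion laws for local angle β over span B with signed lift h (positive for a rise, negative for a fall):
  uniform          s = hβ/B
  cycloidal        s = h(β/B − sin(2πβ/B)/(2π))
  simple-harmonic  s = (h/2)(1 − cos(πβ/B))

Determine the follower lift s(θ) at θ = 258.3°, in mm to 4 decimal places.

seg 1 [0°–113.7°] dwell: s stays 0.0000
seg 2 [113.7°–244.6°] uniform, h=25: full span → s += 25 → s = 25.0000
seg 3 [244.6°–360°] uniform, h=16: θ=258.3° here. β=13.7, B=115.4. 16·13.7/115.4 = 1.8995 → s = 26.8995

26.8995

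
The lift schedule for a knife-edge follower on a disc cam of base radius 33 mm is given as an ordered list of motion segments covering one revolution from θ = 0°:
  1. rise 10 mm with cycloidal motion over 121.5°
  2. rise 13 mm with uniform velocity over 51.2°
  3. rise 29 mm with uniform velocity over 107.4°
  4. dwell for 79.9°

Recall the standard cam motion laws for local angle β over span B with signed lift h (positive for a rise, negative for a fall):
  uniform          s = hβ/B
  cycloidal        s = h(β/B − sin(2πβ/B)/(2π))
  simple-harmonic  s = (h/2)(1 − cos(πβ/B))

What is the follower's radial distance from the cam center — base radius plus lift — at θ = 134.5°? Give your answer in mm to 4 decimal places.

seg 1 [0°–121.5°] cycloidal, h=10: full span → s += 10 → s = 10.0000
seg 2 [121.5°–172.7°] uniform, h=13: θ=134.5° here. β=13, B=51.2. 13·13/51.2 = 3.3008 → s = 13.3008
radial distance = base radius + s = 33 + 13.3008 = 46.3008

46.3008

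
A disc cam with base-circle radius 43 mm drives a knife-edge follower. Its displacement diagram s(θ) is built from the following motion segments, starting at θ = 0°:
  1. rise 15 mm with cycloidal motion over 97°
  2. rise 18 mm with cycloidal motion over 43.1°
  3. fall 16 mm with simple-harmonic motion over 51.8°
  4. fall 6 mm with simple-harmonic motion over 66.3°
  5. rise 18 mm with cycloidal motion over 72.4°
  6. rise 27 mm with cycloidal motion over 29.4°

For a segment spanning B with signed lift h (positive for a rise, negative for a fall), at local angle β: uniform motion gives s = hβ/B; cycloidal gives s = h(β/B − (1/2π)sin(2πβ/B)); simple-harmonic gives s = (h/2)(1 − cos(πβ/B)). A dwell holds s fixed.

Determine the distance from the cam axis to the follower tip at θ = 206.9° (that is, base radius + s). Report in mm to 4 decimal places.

seg 1 [0°–97°] cycloidal, h=15: full span → s += 15 → s = 15.0000
seg 2 [97°–140.1°] cycloidal, h=18: full span → s += 18 → s = 33.0000
seg 3 [140.1°–191.9°] simple-harmonic, h=-16: full span → s += -16 → s = 17.0000
seg 4 [191.9°–258.2°] simple-harmonic, h=-6: θ=206.9° here. β=15, B=66.3. -6/2·(1 − cos(π·0.2262)) = -0.7264 → s = 16.2736
radial distance = base radius + s = 43 + 16.2736 = 59.2736

59.2736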